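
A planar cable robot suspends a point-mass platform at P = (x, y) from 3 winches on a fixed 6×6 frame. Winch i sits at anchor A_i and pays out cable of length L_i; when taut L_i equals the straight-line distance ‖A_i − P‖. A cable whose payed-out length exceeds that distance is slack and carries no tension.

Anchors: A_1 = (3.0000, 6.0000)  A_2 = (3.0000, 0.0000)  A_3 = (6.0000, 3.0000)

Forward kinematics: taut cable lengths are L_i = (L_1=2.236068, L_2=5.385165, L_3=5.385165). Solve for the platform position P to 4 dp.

(1.0000, 5.0000)

expand ‖A_i−P‖²=L_i² and subtract eq 1 (k_i ≔ ‖A_i‖²−L_i²)
k_1 = 9.0000+36.0000−5.0000 = 40.0000
eq1−eq2 → [0.0000  12.0000]·P = 60.0000
eq1−eq3 → [-6.0000  6.0000]·P = 24.0000
2×2 solve → P = (1.0000, 5.0000)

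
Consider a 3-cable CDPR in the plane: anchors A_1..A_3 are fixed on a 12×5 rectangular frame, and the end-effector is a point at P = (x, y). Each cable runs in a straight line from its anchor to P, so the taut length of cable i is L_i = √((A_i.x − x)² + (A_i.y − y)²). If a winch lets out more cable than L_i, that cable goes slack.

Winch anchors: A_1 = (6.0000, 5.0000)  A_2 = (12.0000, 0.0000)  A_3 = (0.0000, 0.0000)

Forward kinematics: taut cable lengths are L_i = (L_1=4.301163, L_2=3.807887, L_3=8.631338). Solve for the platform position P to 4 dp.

expand ‖A_i−P‖²=L_i² and subtract eq 1 (c_i ≔ ‖A_i‖²−L_i²)
c_1 = 36.0000+25.0000−18.5000 = 42.5000
eq1−eq2 → [-12.0000  10.0000]·P = -87.0000
eq1−eq3 → [12.0000  10.0000]·P = 117.0000
2×2 solve → P = (8.5000, 1.5000)

(8.5000, 1.5000)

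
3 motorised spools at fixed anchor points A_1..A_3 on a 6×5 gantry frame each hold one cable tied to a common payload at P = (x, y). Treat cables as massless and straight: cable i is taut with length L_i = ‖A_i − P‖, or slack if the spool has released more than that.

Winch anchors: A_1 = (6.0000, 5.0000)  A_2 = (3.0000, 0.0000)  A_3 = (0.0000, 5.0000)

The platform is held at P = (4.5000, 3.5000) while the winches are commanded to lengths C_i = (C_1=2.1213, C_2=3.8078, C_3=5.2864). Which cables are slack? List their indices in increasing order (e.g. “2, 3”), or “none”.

cable 1: √((1.5000)²+(1.5000)²)=2.1213, C_1=2.1213: taut
cable 2: √((-1.5000)²+(-3.5000)²)=3.8079, C_2=3.8078: taut
cable 3: √((-4.5000)²+(1.5000)²)=4.7434, C_3=5.2864: slack

3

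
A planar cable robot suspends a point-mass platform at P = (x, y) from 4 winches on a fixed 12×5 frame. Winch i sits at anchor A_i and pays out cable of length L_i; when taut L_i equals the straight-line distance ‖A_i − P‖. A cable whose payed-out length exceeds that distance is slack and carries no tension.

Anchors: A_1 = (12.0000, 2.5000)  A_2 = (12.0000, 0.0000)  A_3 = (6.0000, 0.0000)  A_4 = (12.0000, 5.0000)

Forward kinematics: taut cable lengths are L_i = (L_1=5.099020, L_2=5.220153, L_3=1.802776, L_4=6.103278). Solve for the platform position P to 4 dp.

each cable: (A_i−P)·(A_i−P) = L_i²; let q_i = ‖A_i‖²−L_i²
q_1 = 144.0000+6.2500−26.0000 = 124.2500
row 1: 0.0000x + 5.0000y = 7.5000  (q_2=116.7500)
row 2: 12.0000x + 5.0000y = 91.5000  (q_3=32.7500)
row 3: 0.0000x − 5.0000y = -7.5000  (q_4=131.7500)
Cramer on rows 1–2 → x = 7.0000, y = 1.5000
check cable 4: ‖A_4−P‖² = 37.2500 ≈ L_4² = 37.2500 ✓

(7.0000, 1.5000)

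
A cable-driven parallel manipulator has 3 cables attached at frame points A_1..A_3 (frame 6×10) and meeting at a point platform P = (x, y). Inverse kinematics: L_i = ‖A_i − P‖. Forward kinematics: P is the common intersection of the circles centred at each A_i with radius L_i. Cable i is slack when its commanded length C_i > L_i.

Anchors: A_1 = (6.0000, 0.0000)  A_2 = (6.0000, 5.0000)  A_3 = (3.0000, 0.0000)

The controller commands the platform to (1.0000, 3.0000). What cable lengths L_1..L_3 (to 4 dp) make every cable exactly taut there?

L_1: Δ = A_1−P = (5.0000, -3.0000) → ‖Δ‖ = √34.0000 = 5.8310
L_2: Δ = A_2−P = (5.0000, 2.0000) → ‖Δ‖ = √29.0000 = 5.3852
L_3: Δ = A_3−P = (2.0000, -3.0000) → ‖Δ‖ = √13.0000 = 3.6056

(5.8310, 5.3852, 3.6056)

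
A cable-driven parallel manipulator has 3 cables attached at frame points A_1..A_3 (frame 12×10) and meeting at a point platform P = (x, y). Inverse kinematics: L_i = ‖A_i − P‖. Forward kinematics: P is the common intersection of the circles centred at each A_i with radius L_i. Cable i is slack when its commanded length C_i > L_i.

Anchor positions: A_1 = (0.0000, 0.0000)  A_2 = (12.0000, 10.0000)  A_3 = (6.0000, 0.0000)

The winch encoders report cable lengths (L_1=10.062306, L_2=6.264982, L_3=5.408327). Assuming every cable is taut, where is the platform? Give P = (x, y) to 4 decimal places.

(9.0000, 4.5000)

circle eqns → linear via eq_j − eq_1; set q_j = A_j·A_j − L_j²
q_1 = 0.0000+0.0000−101.2500 = -101.2500
-24.0000·x − 20.0000·y = q_1−q_2 = -306.0000
-12.0000·x + 0.0000·y = q_1−q_3 = -108.0000
solve first two rows → x=9.0000, y=4.5000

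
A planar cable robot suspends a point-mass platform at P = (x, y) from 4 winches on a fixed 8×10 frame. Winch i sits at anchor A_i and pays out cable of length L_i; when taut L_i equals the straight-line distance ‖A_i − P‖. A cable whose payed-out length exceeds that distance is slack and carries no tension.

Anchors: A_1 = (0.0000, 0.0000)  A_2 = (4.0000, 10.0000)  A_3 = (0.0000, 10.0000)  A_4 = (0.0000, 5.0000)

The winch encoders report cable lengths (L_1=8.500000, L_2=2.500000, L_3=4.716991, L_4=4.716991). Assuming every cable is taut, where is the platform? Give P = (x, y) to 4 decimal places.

each cable: (A_i−P)·(A_i−P) = L_i²; let c_i = ‖A_i‖²−L_i²
c_1 = 0.0000+0.0000−72.2500 = -72.2500
row 1: -8.0000x − 20.0000y = -182.0000  (c_2=109.7500)
row 2: 0.0000x − 20.0000y = -150.0000  (c_3=77.7500)
row 3: 0.0000x − 10.0000y = -75.0000  (c_4=2.7500)
Cramer on rows 1–2 → x = 4.0000, y = 7.5000
check cable 4: ‖A_4−P‖² = 22.2500 ≈ L_4² = 22.2500 ✓

(4.0000, 7.5000)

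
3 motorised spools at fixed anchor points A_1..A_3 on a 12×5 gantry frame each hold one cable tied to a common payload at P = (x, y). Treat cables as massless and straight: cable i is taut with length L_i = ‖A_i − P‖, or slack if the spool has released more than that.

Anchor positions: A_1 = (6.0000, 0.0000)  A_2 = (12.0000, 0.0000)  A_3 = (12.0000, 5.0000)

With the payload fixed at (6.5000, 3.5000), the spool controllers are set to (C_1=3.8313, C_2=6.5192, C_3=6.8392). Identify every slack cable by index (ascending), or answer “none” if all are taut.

1, 3

cable 1: L_1 = ‖A_1−P‖ = 3.5355;  C_1 = 3.8313 → slack
cable 2: L_2 = ‖A_2−P‖ = 6.5192;  C_2 = 6.5192 → taut
cable 3: L_3 = ‖A_3−P‖ = 5.7009;  C_3 = 6.8392 → slack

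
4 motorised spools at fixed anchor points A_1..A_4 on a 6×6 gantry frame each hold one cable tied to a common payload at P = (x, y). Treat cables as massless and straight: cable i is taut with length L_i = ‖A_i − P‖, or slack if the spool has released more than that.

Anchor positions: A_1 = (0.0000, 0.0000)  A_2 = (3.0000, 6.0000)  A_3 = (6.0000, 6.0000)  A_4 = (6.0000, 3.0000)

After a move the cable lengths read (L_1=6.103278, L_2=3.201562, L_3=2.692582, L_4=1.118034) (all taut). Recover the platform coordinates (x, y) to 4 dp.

circle eqns → linear via eq_j − eq_1; set q_j = A_j·A_j − L_j²
q_1 = 0.0000+0.0000−37.2500 = -37.2500
-6.0000·x − 12.0000·y = q_1−q_2 = -72.0000
-12.0000·x − 12.0000·y = q_1−q_3 = -102.0000
-12.0000·x − 6.0000·y = q_1−q_4 = -81.0000
solve first two rows → x=5.0000, y=3.5000
check cable 4: ‖A_4−P‖² = 1.2500 ≈ L_4² = 1.2500 ✓

(5.0000, 3.5000)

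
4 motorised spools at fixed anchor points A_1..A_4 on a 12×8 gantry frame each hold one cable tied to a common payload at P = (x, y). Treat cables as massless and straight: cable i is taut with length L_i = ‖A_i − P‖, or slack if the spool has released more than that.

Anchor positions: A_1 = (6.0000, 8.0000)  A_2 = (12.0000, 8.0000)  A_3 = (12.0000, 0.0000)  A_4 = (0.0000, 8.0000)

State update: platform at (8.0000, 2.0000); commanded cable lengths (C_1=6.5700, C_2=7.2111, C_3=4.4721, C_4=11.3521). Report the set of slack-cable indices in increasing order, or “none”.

i=1: geometric 6.3246 vs commanded 6.5700 ⇒ slack
i=2: geometric 7.2111 vs commanded 7.2111 ⇒ taut
i=3: geometric 4.4721 vs commanded 4.4721 ⇒ taut
i=4: geometric 10.0000 vs commanded 11.3521 ⇒ slack

1, 4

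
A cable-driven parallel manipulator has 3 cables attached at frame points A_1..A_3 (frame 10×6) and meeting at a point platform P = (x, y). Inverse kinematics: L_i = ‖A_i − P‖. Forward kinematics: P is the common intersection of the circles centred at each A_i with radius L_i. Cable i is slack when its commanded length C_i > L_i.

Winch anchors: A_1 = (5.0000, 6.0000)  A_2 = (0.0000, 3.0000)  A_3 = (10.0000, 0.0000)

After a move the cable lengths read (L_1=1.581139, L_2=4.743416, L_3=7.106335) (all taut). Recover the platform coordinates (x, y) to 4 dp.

each cable: (A_i−P)·(A_i−P) = L_i²; let k_i = ‖A_i‖²−L_i²
k_1 = 25.0000+36.0000−2.5000 = 58.5000
row 1: 10.0000x + 6.0000y = 72.0000  (k_2=-13.5000)
row 2: -10.0000x + 12.0000y = 9.0000  (k_3=49.5000)
Cramer on rows 1–2 → x = 4.5000, y = 4.5000

(4.5000, 4.5000)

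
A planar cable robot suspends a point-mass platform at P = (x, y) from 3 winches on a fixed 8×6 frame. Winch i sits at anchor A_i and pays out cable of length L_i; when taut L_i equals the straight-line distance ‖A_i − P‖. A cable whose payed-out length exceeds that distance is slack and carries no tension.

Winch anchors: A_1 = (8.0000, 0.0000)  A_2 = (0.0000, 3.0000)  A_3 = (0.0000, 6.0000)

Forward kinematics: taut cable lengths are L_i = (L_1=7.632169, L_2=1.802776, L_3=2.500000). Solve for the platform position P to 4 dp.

(1.5000, 4.0000)

each cable: (A_i−P)·(A_i−P) = L_i²; let q_i = ‖A_i‖²−L_i²
q_1 = 64.0000+0.0000−58.2500 = 5.7500
row 1: 16.0000x − 6.0000y = 0.0000  (q_2=5.7500)
row 2: 16.0000x − 12.0000y = -24.0000  (q_3=29.7500)
Cramer on rows 1–2 → x = 1.5000, y = 4.0000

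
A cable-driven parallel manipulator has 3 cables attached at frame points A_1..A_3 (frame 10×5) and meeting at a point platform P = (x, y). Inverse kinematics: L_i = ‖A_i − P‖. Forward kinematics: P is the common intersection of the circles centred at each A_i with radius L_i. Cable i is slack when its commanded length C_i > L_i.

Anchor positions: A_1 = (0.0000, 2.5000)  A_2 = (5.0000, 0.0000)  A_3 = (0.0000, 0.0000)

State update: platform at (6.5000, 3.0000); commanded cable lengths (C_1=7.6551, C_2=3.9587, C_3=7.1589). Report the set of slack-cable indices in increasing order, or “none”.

i=1: geometric 6.5192 vs commanded 7.6551 ⇒ slack
i=2: geometric 3.3541 vs commanded 3.9587 ⇒ slack
i=3: geometric 7.1589 vs commanded 7.1589 ⇒ taut

1, 2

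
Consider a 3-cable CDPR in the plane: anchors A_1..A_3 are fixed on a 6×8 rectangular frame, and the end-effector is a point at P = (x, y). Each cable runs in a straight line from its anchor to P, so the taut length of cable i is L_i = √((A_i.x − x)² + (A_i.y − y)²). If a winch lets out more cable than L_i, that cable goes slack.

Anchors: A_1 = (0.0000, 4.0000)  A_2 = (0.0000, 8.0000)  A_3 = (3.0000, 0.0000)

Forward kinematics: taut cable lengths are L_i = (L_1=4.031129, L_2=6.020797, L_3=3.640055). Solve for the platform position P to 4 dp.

expand ‖A_i−P‖²=L_i² and subtract eq 1 (k_i ≔ ‖A_i‖²−L_i²)
k_1 = 0.0000+16.0000−16.2500 = -0.2500
eq1−eq2 → [0.0000  -8.0000]·P = -28.0000
eq1−eq3 → [-6.0000  8.0000]·P = 4.0000
2×2 solve → P = (4.0000, 3.5000)

(4.0000, 3.5000)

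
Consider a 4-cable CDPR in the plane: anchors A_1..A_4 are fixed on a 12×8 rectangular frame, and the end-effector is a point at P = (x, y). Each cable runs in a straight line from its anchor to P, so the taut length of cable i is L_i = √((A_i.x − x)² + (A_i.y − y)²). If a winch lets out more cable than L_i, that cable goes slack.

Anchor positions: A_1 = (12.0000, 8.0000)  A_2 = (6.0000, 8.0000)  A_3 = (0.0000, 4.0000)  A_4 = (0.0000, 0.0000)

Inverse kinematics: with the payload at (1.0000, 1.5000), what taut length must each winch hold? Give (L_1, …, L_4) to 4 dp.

(12.7769, 8.2006, 2.6926, 1.8028)

L_1: Δ = A_1−P = (11.0000, 6.5000) → ‖Δ‖ = √163.2500 = 12.7769
L_2: Δ = A_2−P = (5.0000, 6.5000) → ‖Δ‖ = √67.2500 = 8.2006
L_3: Δ = A_3−P = (-1.0000, 2.5000) → ‖Δ‖ = √7.2500 = 2.6926
L_4: Δ = A_4−P = (-1.0000, -1.5000) → ‖Δ‖ = √3.2500 = 1.8028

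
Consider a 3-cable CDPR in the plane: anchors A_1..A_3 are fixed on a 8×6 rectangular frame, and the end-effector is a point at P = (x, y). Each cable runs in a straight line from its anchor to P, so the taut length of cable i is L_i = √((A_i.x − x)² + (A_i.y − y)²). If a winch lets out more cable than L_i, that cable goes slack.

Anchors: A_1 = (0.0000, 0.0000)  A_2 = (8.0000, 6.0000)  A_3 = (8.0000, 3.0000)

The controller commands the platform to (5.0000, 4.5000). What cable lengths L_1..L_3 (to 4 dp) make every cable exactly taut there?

(6.7268, 3.3541, 3.3541)

L_1: Δ = A_1−P = (-5.0000, -4.5000) → ‖Δ‖ = √45.2500 = 6.7268
L_2: Δ = A_2−P = (3.0000, 1.5000) → ‖Δ‖ = √11.2500 = 3.3541
L_3: Δ = A_3−P = (3.0000, -1.5000) → ‖Δ‖ = √11.2500 = 3.3541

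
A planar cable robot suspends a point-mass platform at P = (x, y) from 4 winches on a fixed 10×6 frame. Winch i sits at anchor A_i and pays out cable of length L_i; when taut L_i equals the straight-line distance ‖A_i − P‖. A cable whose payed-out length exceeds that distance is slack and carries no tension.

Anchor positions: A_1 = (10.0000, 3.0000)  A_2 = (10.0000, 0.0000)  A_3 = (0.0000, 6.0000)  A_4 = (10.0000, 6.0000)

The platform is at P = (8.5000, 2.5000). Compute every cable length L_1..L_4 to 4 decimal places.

L_1 = √((10.0000−8.5000)² + (3.0000−2.5000)²) = 1.5811
L_2 = √((10.0000−8.5000)² + (0.0000−2.5000)²) = 2.9155
L_3 = √((0.0000−8.5000)² + (6.0000−2.5000)²) = 9.1924
L_4 = √((10.0000−8.5000)² + (6.0000−2.5000)²) = 3.8079

(1.5811, 2.9155, 9.1924, 3.8079)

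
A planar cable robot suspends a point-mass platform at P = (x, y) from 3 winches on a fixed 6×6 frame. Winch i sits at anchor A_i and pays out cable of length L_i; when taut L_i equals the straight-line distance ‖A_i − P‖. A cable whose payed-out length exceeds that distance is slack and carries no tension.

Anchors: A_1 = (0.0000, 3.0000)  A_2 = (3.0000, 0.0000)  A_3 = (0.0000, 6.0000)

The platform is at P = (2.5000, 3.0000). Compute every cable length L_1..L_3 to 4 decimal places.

(2.5000, 3.0414, 3.9051)

L_1: Δ = A_1−P = (-2.5000, 0.0000) → ‖Δ‖ = √6.2500 = 2.5000
L_2: Δ = A_2−P = (0.5000, -3.0000) → ‖Δ‖ = √9.2500 = 3.0414
L_3: Δ = A_3−P = (-2.5000, 3.0000) → ‖Δ‖ = √15.2500 = 3.9051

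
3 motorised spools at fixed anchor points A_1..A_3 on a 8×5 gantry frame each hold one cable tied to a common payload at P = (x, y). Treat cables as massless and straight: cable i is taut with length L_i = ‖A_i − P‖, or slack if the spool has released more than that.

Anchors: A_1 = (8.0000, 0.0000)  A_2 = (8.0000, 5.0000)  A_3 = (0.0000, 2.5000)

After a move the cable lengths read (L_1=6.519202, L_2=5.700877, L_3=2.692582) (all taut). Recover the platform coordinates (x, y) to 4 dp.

(2.5000, 3.5000)

each cable: (A_i−P)·(A_i−P) = L_i²; let k_i = ‖A_i‖²−L_i²
k_1 = 64.0000+0.0000−42.5000 = 21.5000
row 1: 0.0000x − 10.0000y = -35.0000  (k_2=56.5000)
row 2: 16.0000x − 5.0000y = 22.5000  (k_3=-1.0000)
Cramer on rows 1–2 → x = 2.5000, y = 3.5000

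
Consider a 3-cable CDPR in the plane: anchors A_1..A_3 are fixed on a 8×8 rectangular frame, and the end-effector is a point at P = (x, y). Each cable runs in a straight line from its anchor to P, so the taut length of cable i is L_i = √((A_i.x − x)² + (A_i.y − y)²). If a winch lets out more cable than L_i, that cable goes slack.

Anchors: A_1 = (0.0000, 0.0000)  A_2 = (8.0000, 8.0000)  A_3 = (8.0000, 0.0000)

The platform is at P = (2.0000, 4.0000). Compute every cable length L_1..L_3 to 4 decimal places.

L_1 = √((0.0000−2.0000)² + (0.0000−4.0000)²) = 4.4721
L_2 = √((8.0000−2.0000)² + (8.0000−4.0000)²) = 7.2111
L_3 = √((8.0000−2.0000)² + (0.0000−4.0000)²) = 7.2111

(4.4721, 7.2111, 7.2111)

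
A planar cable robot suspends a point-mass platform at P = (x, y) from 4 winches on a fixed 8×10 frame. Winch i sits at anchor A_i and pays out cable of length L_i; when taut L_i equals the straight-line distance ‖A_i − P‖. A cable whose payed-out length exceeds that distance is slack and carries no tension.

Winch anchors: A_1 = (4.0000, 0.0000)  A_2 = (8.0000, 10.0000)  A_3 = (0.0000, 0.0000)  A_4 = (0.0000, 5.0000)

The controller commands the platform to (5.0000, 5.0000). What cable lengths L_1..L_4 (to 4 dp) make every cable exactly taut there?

L_1: Δ = A_1−P = (-1.0000, -5.0000) → ‖Δ‖ = √26.0000 = 5.0990
L_2: Δ = A_2−P = (3.0000, 5.0000) → ‖Δ‖ = √34.0000 = 5.8310
L_3: Δ = A_3−P = (-5.0000, -5.0000) → ‖Δ‖ = √50.0000 = 7.0711
L_4: Δ = A_4−P = (-5.0000, 0.0000) → ‖Δ‖ = √25.0000 = 5.0000

(5.0990, 5.8310, 7.0711, 5.0000)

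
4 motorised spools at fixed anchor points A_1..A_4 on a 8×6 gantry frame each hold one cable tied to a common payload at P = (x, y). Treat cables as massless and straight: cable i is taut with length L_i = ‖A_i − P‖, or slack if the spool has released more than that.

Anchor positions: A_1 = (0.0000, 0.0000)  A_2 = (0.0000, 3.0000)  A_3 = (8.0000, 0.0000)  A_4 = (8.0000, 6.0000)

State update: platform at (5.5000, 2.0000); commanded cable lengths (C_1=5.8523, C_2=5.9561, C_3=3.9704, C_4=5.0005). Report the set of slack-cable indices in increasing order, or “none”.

i=1: geometric 5.8523 vs commanded 5.8523 ⇒ taut
i=2: geometric 5.5902 vs commanded 5.9561 ⇒ slack
i=3: geometric 3.2016 vs commanded 3.9704 ⇒ slack
i=4: geometric 4.7170 vs commanded 5.0005 ⇒ slack

2, 3, 4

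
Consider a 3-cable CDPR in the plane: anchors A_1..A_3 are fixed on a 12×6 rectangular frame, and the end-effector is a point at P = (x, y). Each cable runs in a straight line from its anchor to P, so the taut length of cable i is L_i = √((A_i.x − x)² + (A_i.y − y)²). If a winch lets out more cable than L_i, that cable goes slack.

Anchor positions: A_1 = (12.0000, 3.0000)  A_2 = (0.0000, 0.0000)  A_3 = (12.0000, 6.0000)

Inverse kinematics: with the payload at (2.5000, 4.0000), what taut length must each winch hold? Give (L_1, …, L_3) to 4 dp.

(9.5525, 4.7170, 9.7082)

L_1: Δ = A_1−P = (9.5000, -1.0000) → ‖Δ‖ = √91.2500 = 9.5525
L_2: Δ = A_2−P = (-2.5000, -4.0000) → ‖Δ‖ = √22.2500 = 4.7170
L_3: Δ = A_3−P = (9.5000, 2.0000) → ‖Δ‖ = √94.2500 = 9.7082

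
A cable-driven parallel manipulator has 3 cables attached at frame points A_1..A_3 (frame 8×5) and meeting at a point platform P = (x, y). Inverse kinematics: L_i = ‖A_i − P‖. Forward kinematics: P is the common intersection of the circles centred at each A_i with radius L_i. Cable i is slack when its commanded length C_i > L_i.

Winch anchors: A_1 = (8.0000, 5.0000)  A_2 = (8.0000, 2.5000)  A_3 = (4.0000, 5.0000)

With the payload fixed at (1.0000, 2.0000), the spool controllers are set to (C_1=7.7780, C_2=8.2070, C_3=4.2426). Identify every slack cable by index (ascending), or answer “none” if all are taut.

1, 2

cable 1: L_1 = ‖A_1−P‖ = 7.6158;  C_1 = 7.7780 → slack
cable 2: L_2 = ‖A_2−P‖ = 7.0178;  C_2 = 8.2070 → slack
cable 3: L_3 = ‖A_3−P‖ = 4.2426;  C_3 = 4.2426 → taut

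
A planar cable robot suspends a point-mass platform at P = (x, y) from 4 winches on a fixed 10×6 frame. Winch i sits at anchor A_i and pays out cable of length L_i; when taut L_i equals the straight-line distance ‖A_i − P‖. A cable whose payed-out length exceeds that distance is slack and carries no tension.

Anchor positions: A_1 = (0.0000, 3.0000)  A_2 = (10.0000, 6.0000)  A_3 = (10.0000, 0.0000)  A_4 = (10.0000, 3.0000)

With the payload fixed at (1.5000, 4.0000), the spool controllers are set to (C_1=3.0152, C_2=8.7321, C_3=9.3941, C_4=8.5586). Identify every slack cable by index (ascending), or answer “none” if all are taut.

cable 1: √((-1.5000)²+(-1.0000)²)=1.8028, C_1=3.0152: slack
cable 2: √((8.5000)²+(2.0000)²)=8.7321, C_2=8.7321: taut
cable 3: √((8.5000)²+(-4.0000)²)=9.3941, C_3=9.3941: taut
cable 4: √((8.5000)²+(-1.0000)²)=8.5586, C_4=8.5586: taut

1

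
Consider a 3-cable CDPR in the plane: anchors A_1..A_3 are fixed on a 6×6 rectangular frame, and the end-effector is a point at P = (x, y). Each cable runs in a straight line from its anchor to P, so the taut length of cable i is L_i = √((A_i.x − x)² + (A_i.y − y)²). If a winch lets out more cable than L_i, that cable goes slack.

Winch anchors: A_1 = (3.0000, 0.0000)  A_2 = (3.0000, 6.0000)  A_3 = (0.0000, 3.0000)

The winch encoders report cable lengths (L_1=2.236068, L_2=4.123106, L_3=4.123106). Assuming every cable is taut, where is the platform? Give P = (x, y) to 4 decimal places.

expand ‖A_i−P‖²=L_i² and subtract eq 1 (c_i ≔ ‖A_i‖²−L_i²)
c_1 = 9.0000+0.0000−5.0000 = 4.0000
eq1−eq2 → [0.0000  -12.0000]·P = -24.0000
eq1−eq3 → [6.0000  -6.0000]·P = 12.0000
2×2 solve → P = (4.0000, 2.0000)

(4.0000, 2.0000)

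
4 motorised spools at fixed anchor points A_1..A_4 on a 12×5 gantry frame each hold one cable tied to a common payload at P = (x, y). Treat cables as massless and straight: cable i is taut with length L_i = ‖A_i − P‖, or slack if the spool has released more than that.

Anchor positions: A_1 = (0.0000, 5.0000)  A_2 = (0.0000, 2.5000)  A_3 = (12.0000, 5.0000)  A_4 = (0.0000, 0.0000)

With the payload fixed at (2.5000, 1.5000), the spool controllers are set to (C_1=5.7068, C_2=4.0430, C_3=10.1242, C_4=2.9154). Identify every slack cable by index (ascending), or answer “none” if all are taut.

1, 2

i=1: geometric 4.3012 vs commanded 5.7068 ⇒ slack
i=2: geometric 2.6926 vs commanded 4.0430 ⇒ slack
i=3: geometric 10.1242 vs commanded 10.1242 ⇒ taut
i=4: geometric 2.9155 vs commanded 2.9154 ⇒ taut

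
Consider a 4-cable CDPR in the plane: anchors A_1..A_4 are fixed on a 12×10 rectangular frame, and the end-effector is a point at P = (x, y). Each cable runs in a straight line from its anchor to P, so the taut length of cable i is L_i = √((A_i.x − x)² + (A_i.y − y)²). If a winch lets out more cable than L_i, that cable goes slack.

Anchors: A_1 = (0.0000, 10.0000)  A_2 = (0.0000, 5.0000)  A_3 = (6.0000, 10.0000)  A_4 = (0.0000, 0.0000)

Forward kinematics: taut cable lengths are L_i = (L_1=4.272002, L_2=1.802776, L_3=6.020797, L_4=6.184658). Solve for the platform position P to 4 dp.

circle eqns → linear via eq_j − eq_1; set k_j = A_j·A_j − L_j²
k_1 = 0.0000+100.0000−18.2500 = 81.7500
0.0000·x + 10.0000·y = k_1−k_2 = 60.0000
-12.0000·x + 0.0000·y = k_1−k_3 = -18.0000
0.0000·x + 20.0000·y = k_1−k_4 = 120.0000
solve first two rows → x=1.5000, y=6.0000
check cable 4: ‖A_4−P‖² = 38.2500 ≈ L_4² = 38.2500 ✓

(1.5000, 6.0000)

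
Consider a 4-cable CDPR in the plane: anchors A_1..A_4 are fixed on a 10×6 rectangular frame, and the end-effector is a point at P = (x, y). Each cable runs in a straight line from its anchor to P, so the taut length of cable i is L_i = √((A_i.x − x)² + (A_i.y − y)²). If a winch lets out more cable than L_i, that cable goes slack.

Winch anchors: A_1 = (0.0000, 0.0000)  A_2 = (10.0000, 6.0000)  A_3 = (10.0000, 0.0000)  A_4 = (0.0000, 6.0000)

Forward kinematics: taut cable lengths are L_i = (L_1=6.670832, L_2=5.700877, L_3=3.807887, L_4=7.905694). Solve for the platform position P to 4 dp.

(6.5000, 1.5000)

each cable: (A_i−P)·(A_i−P) = L_i²; let q_i = ‖A_i‖²−L_i²
q_1 = 0.0000+0.0000−44.5000 = -44.5000
row 1: -20.0000x − 12.0000y = -148.0000  (q_2=103.5000)
row 2: -20.0000x + 0.0000y = -130.0000  (q_3=85.5000)
row 3: 0.0000x − 12.0000y = -18.0000  (q_4=-26.5000)
Cramer on rows 1–2 → x = 6.5000, y = 1.5000
check cable 4: ‖A_4−P‖² = 62.5000 ≈ L_4² = 62.5000 ✓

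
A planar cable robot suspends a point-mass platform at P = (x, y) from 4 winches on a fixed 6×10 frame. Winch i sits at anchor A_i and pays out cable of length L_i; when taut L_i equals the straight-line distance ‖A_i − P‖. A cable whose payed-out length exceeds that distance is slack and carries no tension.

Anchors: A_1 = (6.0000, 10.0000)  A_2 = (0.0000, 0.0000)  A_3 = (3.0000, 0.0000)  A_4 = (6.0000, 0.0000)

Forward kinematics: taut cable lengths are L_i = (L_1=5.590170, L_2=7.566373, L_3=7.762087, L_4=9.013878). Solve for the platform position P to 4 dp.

expand ‖A_i−P‖²=L_i² and subtract eq 1 (k_i ≔ ‖A_i‖²−L_i²)
k_1 = 36.0000+100.0000−31.2500 = 104.7500
eq1−eq2 → [12.0000  20.0000]·P = 162.0000
eq1−eq3 → [6.0000  20.0000]·P = 156.0000
eq1−eq4 → [0.0000  20.0000]·P = 150.0000
2×2 solve → P = (1.0000, 7.5000)
check cable 4: ‖A_4−P‖² = 81.2500 ≈ L_4² = 81.2500 ✓

(1.0000, 7.5000)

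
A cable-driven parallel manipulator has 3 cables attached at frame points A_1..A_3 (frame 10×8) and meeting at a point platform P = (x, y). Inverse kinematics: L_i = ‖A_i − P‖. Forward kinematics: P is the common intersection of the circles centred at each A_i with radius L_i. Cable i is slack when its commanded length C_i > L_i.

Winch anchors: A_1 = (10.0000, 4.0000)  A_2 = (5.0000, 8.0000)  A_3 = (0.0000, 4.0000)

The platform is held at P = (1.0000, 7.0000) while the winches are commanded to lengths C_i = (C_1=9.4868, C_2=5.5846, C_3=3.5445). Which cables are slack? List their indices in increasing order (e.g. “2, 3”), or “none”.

2, 3

cable 1: L_1 = ‖A_1−P‖ = 9.4868;  C_1 = 9.4868 → taut
cable 2: L_2 = ‖A_2−P‖ = 4.1231;  C_2 = 5.5846 → slack
cable 3: L_3 = ‖A_3−P‖ = 3.1623;  C_3 = 3.5445 → slack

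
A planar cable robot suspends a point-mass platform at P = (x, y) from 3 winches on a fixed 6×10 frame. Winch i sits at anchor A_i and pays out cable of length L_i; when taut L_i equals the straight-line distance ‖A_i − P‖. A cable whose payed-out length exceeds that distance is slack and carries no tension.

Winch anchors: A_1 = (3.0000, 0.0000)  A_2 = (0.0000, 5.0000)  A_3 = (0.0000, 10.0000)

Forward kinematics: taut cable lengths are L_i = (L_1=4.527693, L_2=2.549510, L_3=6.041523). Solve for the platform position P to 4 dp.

(2.5000, 4.5000)

expand ‖A_i−P‖²=L_i² and subtract eq 1 (c_i ≔ ‖A_i‖²−L_i²)
c_1 = 9.0000+0.0000−20.5000 = -11.5000
eq1−eq2 → [6.0000  -10.0000]·P = -30.0000
eq1−eq3 → [6.0000  -20.0000]·P = -75.0000
2×2 solve → P = (2.5000, 4.5000)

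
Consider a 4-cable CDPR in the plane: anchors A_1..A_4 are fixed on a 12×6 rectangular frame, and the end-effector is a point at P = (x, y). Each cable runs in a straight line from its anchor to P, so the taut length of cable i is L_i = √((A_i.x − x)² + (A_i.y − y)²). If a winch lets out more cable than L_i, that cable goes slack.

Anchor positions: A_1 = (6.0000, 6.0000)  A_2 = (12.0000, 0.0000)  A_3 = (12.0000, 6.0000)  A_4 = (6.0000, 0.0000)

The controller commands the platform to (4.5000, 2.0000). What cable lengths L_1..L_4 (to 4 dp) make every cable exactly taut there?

(4.2720, 7.7621, 8.5000, 2.5000)

L_1: Δ = A_1−P = (1.5000, 4.0000) → ‖Δ‖ = √18.2500 = 4.2720
L_2: Δ = A_2−P = (7.5000, -2.0000) → ‖Δ‖ = √60.2500 = 7.7621
L_3: Δ = A_3−P = (7.5000, 4.0000) → ‖Δ‖ = √72.2500 = 8.5000
L_4: Δ = A_4−P = (1.5000, -2.0000) → ‖Δ‖ = √6.2500 = 2.5000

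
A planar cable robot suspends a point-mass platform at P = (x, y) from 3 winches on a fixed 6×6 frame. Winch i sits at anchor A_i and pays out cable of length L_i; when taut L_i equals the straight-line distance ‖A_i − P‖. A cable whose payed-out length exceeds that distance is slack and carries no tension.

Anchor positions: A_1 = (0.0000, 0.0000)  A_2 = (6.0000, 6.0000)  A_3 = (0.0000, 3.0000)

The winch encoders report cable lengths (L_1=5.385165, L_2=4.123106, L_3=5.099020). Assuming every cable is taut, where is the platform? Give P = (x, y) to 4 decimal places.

circle eqns → linear via eq_j − eq_1; set c_j = A_j·A_j − L_j²
c_1 = 0.0000+0.0000−29.0000 = -29.0000
-12.0000·x − 12.0000·y = c_1−c_2 = -84.0000
0.0000·x − 6.0000·y = c_1−c_3 = -12.0000
solve first two rows → x=5.0000, y=2.0000

(5.0000, 2.0000)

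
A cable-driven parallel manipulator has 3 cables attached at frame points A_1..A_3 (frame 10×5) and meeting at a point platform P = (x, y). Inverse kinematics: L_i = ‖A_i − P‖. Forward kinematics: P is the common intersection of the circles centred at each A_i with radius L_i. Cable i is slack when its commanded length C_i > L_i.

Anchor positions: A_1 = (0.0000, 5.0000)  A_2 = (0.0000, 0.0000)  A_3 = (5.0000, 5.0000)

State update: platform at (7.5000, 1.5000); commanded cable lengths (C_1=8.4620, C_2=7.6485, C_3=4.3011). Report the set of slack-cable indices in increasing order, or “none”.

cable 1: √((-7.5000)²+(3.5000)²)=8.2765, C_1=8.4620: slack
cable 2: √((-7.5000)²+(-1.5000)²)=7.6485, C_2=7.6485: taut
cable 3: √((-2.5000)²+(3.5000)²)=4.3012, C_3=4.3011: taut

1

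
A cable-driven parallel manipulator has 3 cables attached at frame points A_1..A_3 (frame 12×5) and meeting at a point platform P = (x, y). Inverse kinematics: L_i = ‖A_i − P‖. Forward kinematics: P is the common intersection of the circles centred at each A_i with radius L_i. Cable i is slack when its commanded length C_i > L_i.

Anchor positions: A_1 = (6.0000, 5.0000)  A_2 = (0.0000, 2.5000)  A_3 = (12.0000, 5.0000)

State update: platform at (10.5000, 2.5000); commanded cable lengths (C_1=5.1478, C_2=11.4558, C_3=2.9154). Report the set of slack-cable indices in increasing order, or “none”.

2

i=1: geometric 5.1478 vs commanded 5.1478 ⇒ taut
i=2: geometric 10.5000 vs commanded 11.4558 ⇒ slack
i=3: geometric 2.9155 vs commanded 2.9154 ⇒ taut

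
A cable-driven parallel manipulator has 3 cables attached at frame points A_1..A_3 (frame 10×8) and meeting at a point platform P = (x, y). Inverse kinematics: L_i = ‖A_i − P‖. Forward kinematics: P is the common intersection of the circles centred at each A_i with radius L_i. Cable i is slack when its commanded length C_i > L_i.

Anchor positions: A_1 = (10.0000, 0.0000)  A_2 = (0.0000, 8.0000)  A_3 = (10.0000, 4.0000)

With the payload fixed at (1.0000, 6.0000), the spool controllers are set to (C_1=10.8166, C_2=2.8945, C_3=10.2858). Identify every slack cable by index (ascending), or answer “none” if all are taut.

i=1: geometric 10.8167 vs commanded 10.8166 ⇒ taut
i=2: geometric 2.2361 vs commanded 2.8945 ⇒ slack
i=3: geometric 9.2195 vs commanded 10.2858 ⇒ slack

2, 3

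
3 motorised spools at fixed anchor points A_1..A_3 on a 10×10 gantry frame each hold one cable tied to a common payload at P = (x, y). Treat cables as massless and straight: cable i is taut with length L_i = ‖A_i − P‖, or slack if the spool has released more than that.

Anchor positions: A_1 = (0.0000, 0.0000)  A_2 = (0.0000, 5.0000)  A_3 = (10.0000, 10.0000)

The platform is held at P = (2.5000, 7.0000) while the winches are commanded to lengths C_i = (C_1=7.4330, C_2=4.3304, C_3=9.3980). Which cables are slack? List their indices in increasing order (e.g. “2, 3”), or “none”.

2, 3

cable 1: √((-2.5000)²+(-7.0000)²)=7.4330, C_1=7.4330: taut
cable 2: √((-2.5000)²+(-2.0000)²)=3.2016, C_2=4.3304: slack
cable 3: √((7.5000)²+(3.0000)²)=8.0777, C_3=9.3980: slack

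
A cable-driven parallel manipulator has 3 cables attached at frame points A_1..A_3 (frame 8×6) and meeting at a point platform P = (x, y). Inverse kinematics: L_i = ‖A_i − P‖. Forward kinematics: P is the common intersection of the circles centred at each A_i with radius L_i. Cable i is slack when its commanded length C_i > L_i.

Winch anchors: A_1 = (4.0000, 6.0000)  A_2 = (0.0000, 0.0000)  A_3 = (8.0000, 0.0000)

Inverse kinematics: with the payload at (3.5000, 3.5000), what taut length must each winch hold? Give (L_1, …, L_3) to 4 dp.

L_1 = √((4.0000−3.5000)² + (6.0000−3.5000)²) = 2.5495
L_2 = √((0.0000−3.5000)² + (0.0000−3.5000)²) = 4.9497
L_3 = √((8.0000−3.5000)² + (0.0000−3.5000)²) = 5.7009

(2.5495, 4.9497, 5.7009)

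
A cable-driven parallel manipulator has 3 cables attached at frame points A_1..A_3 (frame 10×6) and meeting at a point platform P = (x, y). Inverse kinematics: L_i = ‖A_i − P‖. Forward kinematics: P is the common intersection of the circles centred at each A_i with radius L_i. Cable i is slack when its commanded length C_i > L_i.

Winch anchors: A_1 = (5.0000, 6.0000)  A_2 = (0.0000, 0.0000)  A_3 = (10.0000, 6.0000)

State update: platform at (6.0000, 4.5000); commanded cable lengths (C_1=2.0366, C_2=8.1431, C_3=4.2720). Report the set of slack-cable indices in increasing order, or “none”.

cable 1: L_1 = ‖A_1−P‖ = 1.8028;  C_1 = 2.0366 → slack
cable 2: L_2 = ‖A_2−P‖ = 7.5000;  C_2 = 8.1431 → slack
cable 3: L_3 = ‖A_3−P‖ = 4.2720;  C_3 = 4.2720 → taut

1, 2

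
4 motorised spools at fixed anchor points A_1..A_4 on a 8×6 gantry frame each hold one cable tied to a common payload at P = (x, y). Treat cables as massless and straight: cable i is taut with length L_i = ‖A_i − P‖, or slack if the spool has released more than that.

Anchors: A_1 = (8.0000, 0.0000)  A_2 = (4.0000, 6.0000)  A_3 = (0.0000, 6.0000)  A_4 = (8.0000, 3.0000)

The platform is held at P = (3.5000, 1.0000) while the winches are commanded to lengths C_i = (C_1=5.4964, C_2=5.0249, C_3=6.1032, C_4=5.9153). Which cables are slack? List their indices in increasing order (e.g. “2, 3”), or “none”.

cable 1: L_1 = ‖A_1−P‖ = 4.6098;  C_1 = 5.4964 → slack
cable 2: L_2 = ‖A_2−P‖ = 5.0249;  C_2 = 5.0249 → taut
cable 3: L_3 = ‖A_3−P‖ = 6.1033;  C_3 = 6.1032 → taut
cable 4: L_4 = ‖A_4−P‖ = 4.9244;  C_4 = 5.9153 → slack

1, 4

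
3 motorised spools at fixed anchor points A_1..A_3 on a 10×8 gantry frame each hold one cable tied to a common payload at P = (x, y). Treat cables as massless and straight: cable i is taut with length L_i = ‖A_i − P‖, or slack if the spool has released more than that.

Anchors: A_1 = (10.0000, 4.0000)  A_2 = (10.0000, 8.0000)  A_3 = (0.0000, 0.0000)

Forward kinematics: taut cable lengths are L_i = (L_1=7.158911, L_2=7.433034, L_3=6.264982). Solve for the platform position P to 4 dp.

(3.0000, 5.5000)

expand ‖A_i−P‖²=L_i² and subtract eq 1 (k_i ≔ ‖A_i‖²−L_i²)
k_1 = 100.0000+16.0000−51.2500 = 64.7500
eq1−eq2 → [0.0000  -8.0000]·P = -44.0000
eq1−eq3 → [20.0000  8.0000]·P = 104.0000
2×2 solve → P = (3.0000, 5.5000)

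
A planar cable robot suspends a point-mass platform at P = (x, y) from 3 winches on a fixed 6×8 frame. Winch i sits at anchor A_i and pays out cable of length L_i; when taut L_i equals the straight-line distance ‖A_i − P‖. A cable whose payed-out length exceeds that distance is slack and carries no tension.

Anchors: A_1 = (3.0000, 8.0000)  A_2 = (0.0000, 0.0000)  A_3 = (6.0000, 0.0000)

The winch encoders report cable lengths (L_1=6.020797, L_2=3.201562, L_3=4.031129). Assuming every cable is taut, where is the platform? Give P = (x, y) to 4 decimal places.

expand ‖A_i−P‖²=L_i² and subtract eq 1 (c_i ≔ ‖A_i‖²−L_i²)
c_1 = 9.0000+64.0000−36.2500 = 36.7500
eq1−eq2 → [6.0000  16.0000]·P = 47.0000
eq1−eq3 → [-6.0000  16.0000]·P = 17.0000
2×2 solve → P = (2.5000, 2.0000)

(2.5000, 2.0000)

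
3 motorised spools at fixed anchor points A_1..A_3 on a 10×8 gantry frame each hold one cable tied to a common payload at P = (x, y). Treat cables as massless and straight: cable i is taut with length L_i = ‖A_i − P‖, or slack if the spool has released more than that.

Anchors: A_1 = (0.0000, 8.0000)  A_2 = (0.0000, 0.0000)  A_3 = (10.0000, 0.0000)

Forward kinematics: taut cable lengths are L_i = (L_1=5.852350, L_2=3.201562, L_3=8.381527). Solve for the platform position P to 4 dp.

(2.0000, 2.5000)

each cable: (A_i−P)·(A_i−P) = L_i²; let c_i = ‖A_i‖²−L_i²
c_1 = 0.0000+64.0000−34.2500 = 29.7500
row 1: 0.0000x + 16.0000y = 40.0000  (c_2=-10.2500)
row 2: -20.0000x + 16.0000y = 0.0000  (c_3=29.7500)
Cramer on rows 1–2 → x = 2.0000, y = 2.5000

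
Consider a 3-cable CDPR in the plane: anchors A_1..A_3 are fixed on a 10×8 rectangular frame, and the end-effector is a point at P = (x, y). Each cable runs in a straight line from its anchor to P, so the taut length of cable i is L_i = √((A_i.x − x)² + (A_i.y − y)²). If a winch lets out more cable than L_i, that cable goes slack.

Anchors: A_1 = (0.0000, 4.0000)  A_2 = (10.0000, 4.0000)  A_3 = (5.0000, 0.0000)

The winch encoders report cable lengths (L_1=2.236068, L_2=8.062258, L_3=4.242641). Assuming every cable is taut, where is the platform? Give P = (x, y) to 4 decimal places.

(2.0000, 3.0000)

expand ‖A_i−P‖²=L_i² and subtract eq 1 (q_i ≔ ‖A_i‖²−L_i²)
q_1 = 0.0000+16.0000−5.0000 = 11.0000
eq1−eq2 → [-20.0000  0.0000]·P = -40.0000
eq1−eq3 → [-10.0000  8.0000]·P = 4.0000
2×2 solve → P = (2.0000, 3.0000)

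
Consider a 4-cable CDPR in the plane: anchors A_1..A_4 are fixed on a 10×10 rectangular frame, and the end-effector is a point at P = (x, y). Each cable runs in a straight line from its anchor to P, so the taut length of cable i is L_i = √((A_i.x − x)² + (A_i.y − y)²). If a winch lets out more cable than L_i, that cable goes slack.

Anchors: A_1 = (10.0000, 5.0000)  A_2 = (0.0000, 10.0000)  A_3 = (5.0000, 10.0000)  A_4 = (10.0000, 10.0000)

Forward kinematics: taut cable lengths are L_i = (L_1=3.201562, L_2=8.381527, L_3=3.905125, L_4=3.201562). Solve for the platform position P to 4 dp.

circle eqns → linear via eq_j − eq_1; set c_j = A_j·A_j − L_j²
c_1 = 100.0000+25.0000−10.2500 = 114.7500
20.0000·x − 10.0000·y = c_1−c_2 = 85.0000
10.0000·x − 10.0000·y = c_1−c_3 = 5.0000
0.0000·x − 10.0000·y = c_1−c_4 = -75.0000
solve first two rows → x=8.0000, y=7.5000
check cable 4: ‖A_4−P‖² = 10.2500 ≈ L_4² = 10.2500 ✓

(8.0000, 7.5000)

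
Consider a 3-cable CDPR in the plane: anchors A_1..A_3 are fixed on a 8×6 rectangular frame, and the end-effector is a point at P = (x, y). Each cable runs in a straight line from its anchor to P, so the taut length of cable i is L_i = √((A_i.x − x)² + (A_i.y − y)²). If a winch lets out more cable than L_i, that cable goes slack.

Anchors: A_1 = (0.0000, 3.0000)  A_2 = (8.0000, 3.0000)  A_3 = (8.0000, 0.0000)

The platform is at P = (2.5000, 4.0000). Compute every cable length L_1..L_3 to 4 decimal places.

L_1: Δ = A_1−P = (-2.5000, -1.0000) → ‖Δ‖ = √7.2500 = 2.6926
L_2: Δ = A_2−P = (5.5000, -1.0000) → ‖Δ‖ = √31.2500 = 5.5902
L_3: Δ = A_3−P = (5.5000, -4.0000) → ‖Δ‖ = √46.2500 = 6.8007

(2.6926, 5.5902, 6.8007)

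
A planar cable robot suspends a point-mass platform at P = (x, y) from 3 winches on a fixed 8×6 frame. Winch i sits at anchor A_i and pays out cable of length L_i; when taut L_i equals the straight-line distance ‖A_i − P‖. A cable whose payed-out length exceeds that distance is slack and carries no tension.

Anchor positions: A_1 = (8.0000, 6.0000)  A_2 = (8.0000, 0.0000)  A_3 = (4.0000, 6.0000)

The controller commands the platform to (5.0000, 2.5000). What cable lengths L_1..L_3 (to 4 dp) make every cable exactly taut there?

cable 1: Δx=3.0000, Δy=3.5000; L_1 = √(Δx²+Δy²) = 4.6098
cable 2: Δx=3.0000, Δy=-2.5000; L_2 = √(Δx²+Δy²) = 3.9051
cable 3: Δx=-1.0000, Δy=3.5000; L_3 = √(Δx²+Δy²) = 3.6401

(4.6098, 3.9051, 3.6401)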